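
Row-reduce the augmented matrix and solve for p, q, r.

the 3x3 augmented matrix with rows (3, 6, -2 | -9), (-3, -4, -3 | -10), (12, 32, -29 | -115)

(3, -2, 3)

Forward elimination on [A|b]:
R2 <- R2 - (-1)*R1:  [   0    2   -5  -19 ]
R3 <- R3 - (4)*R1:  [   0    8  -21  -79 ]
R3 <- R3 - (4)*R2:  [  0   0  -1  -3 ]
Row echelon form:
[ 3  6  -2  |   -9 ]
[ 0  2  -5  |  -19 ]
[ 0  0  -1  |   -3 ]
Back-substitution:
r = (-3) / -1 = 3
q = (-19 - (-5)*(3)) / 2 = -2
p = (-9 - (6)*(-2) - (-2)*(3)) / 3 = 3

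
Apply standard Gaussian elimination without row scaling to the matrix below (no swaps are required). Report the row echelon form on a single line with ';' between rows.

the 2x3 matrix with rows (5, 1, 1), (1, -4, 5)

REF = [5 1 1; 0 -21/5 24/5]

Forward elimination:
R2 <- R2 - (1/5)*R1:  [     0  -21/5   24/5 ]
Row echelon form:
[ 5      1     1 ]
[ 0  -21/5  24/5 ]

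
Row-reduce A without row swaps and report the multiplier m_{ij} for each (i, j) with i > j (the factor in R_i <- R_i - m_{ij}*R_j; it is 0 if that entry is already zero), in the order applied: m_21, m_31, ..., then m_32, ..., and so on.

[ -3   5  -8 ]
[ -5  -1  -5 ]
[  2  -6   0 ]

multipliers: 5/3, -2/3, 2/7

Forward elimination:
R2 <- R2 - (5/3)*R1:  [     0  -28/3   25/3 ]
R3 <- R3 - (-2/3)*R1:  [     0   -8/3  -16/3 ]
R3 <- R3 - (2/7)*R2:  [     0      0  -54/7 ]
Multipliers (in order of application): m_{21} = 5/3, m_{31} = -2/3, m_{32} = 2/7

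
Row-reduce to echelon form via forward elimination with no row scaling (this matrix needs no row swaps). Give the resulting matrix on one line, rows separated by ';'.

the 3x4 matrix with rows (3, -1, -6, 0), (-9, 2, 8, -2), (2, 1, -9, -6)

REF = [3 -1 -6 0; 0 -1 -10 -2; 0 0 -65/3 -28/3]

Forward elimination:
R2 <- R2 - (-3)*R1:  [   0   -1  -10   -2 ]
R3 <- R3 - (2/3)*R1:  [   0  5/3   -5   -6 ]
R3 <- R3 - (-5/3)*R2:  [     0      0  -65/3  -28/3 ]
Row echelon form:
[ 3  -1     -6      0 ]
[ 0  -1    -10     -2 ]
[ 0   0  -65/3  -28/3 ]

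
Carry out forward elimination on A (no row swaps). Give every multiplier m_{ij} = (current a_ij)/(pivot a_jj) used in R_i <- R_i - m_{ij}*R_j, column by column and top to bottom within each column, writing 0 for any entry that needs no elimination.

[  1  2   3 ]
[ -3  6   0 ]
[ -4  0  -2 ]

multipliers: -3, -4, 2/3

Forward elimination:
R2 <- R2 - (-3)*R1:  [  0  12   9 ]
R3 <- R3 - (-4)*R1:  [  0   8  10 ]
R3 <- R3 - (2/3)*R2:  [ 0  0  4 ]
Multipliers (in order of application): m_{21} = -3, m_{31} = -4, m_{32} = 2/3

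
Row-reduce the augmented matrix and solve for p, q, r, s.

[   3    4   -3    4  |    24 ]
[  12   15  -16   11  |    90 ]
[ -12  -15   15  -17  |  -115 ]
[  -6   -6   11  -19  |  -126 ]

Forward elimination on [A|b]:
R2 <- R2 - (4)*R1:  [  0  -1  -4  -5  -6 ]
R3 <- R3 - (-4)*R1:  [   0    1    3   -1  -19 ]
R4 <- R4 - (-2)*R1:  [   0    2    5  -11  -78 ]
R3 <- R3 - (-1)*R2:  [   0    0   -1   -6  -25 ]
R4 <- R4 - (-2)*R2:  [   0    0   -3  -21  -90 ]
R4 <- R4 - (3)*R3:  [   0    0    0   -3  -15 ]
Row echelon form:
[ 3   4  -3   4  |   24 ]
[ 0  -1  -4  -5  |   -6 ]
[ 0   0  -1  -6  |  -25 ]
[ 0   0   0  -3  |  -15 ]
Back-substitution:
s = (-15) / -3 = 5
r = (-25 - (-6)*(5)) / -1 = -5
q = (-6 - (-4)*(-5) - (-5)*(5)) / -1 = 1
p = (24 - (4)*(1) - (-3)*(-5) - (4)*(5)) / 3 = -5

(-5, 1, -5, 5)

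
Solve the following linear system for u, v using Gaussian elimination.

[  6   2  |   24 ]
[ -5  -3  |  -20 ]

Forward elimination on [A|b]:
R2 <- R2 - (-5/6)*R1:  [    0  -4/3     0 ]
Row echelon form:
[ 6     2  |  24 ]
[ 0  -4/3  |   0 ]
Back-substitution:
v = (0) / (-4/3) = 0
u = (24 - (2)*(0)) / 6 = 4

(4, 0)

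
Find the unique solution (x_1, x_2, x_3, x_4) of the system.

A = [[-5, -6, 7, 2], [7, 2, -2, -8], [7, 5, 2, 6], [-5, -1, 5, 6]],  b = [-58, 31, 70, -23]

(5, 5, -1, 2)

Forward elimination on [A|b]:
R2 <- R2 - (-7/5)*R1:  [      0   -32/5    39/5   -26/5  -251/5 ]
R3 <- R3 - (-7/5)*R1:  [     0  -17/5   59/5   44/5  -56/5 ]
R4 <- R4 - (1)*R1:  [  0   5  -2   4  35 ]
R3 <- R3 - (17/32)*R2:  [      0       0  245/32  185/16  495/32 ]
R4 <- R4 - (-25/32)*R2:  [       0        0   131/32    -1/16  -135/32 ]
R4 <- R4 - (131/245)*R3:  [       0        0        0  -306/49  -612/49 ]
Row echelon form:
[ -5     -6       7        2  |      -58 ]
[  0  -32/5    39/5    -26/5  |   -251/5 ]
[  0      0  245/32   185/16  |   495/32 ]
[  0      0       0  -306/49  |  -612/49 ]
Back-substitution:
x_4 = (-612/49) / (-306/49) = 2
x_3 = (495/32 - (185/16)*(2)) / (245/32) = -1
x_2 = (-251/5 - (39/5)*(-1) - (-26/5)*(2)) / (-32/5) = 5
x_1 = (-58 - (-6)*(5) - (7)*(-1) - (2)*(2)) / -5 = 5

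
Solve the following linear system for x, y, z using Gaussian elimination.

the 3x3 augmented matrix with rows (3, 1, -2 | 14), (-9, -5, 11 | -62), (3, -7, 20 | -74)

(2, 0, -4)

Forward elimination on [A|b]:
R2 <- R2 - (-3)*R1:  [   0   -2    5  -20 ]
R3 <- R3 - (1)*R1:  [   0   -8   22  -88 ]
R3 <- R3 - (4)*R2:  [  0   0   2  -8 ]
Row echelon form:
[ 3   1  -2  |   14 ]
[ 0  -2   5  |  -20 ]
[ 0   0   2  |   -8 ]
Back-substitution:
z = (-8) / 2 = -4
y = (-20 - (5)*(-4)) / -2 = 0
x = (14 - (1)*(0) - (-2)*(-4)) / 3 = 2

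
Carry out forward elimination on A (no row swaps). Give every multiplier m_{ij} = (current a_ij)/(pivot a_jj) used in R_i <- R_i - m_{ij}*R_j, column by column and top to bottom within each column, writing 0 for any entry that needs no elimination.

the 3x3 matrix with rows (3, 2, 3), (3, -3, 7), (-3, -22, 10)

multipliers: 1, -1, 4

Forward elimination:
R2 <- R2 - (1)*R1:  [  0  -5   4 ]
R3 <- R3 - (-1)*R1:  [   0  -20   13 ]
R3 <- R3 - (4)*R2:  [  0   0  -3 ]
Multipliers (in order of application): m_{21} = 1, m_{31} = -1, m_{32} = 4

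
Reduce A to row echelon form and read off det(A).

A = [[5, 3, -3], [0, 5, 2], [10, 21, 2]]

Forward elimination:
R3 <- R3 - (2)*R1:  [  0  15   8 ]
R3 <- R3 - (3)*R2:  [ 0  0  2 ]
Upper-triangular form:
[ 5  3  -3 ]
[ 0  5   2 ]
[ 0  0   2 ]
det(A) = (-1)^0 * (5) * (5) * (2) = 50  (0 row swaps -> sign +1)

det(A) = 50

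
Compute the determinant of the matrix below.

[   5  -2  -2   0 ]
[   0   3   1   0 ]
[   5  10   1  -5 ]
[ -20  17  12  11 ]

det(A) = -90

Forward elimination:
R3 <- R3 - (1)*R1:  [  0  12   3  -5 ]
R4 <- R4 - (-4)*R1:  [  0   9   4  11 ]
R3 <- R3 - (4)*R2:  [  0   0  -1  -5 ]
R4 <- R4 - (3)*R2:  [  0   0   1  11 ]
R4 <- R4 - (-1)*R3:  [ 0  0  0  6 ]
Upper-triangular form:
[ 5  -2  -2   0 ]
[ 0   3   1   0 ]
[ 0   0  -1  -5 ]
[ 0   0   0   6 ]
det(A) = (-1)^0 * (5) * (3) * (-1) * (6) = -90  (0 row swaps -> sign +1)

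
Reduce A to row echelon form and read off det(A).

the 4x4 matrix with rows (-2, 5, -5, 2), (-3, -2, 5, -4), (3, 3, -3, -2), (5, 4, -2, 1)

det(A) = 535

Forward elimination:
R2 <- R2 - (3/2)*R1:  [     0  -19/2   25/2     -7 ]
R3 <- R3 - (-3/2)*R1:  [     0   21/2  -21/2      1 ]
R4 <- R4 - (-5/2)*R1:  [     0   33/2  -29/2      6 ]
R3 <- R3 - (-21/19)*R2:  [       0        0    63/19  -128/19 ]
R4 <- R4 - (-33/19)*R2:  [       0        0   137/19  -117/19 ]
R4 <- R4 - (137/63)*R3:  [      0       0       0  535/63 ]
Upper-triangular form:
[ -2      5     -5        2 ]
[  0  -19/2   25/2       -7 ]
[  0      0  63/19  -128/19 ]
[  0      0      0   535/63 ]
det(A) = (-1)^0 * (-2) * (-19/2) * (63/19) * (535/63) = 535  (0 row swaps -> sign +1)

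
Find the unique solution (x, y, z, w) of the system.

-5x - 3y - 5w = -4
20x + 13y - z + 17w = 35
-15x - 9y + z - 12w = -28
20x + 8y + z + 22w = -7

(4, 3, -1, -5)

Forward elimination on [A|b]:
R2 <- R2 - (-4)*R1:  [  0   1  -1  -3  19 ]
R3 <- R3 - (3)*R1:  [   0    0    1    3  -16 ]
R4 <- R4 - (-4)*R1:  [   0   -4    1    2  -23 ]
R4 <- R4 - (-4)*R2:  [   0    0   -3  -10   53 ]
R4 <- R4 - (-3)*R3:  [  0   0   0  -1   5 ]
Row echelon form:
[ -5  -3   0  -5  |   -4 ]
[  0   1  -1  -3  |   19 ]
[  0   0   1   3  |  -16 ]
[  0   0   0  -1  |    5 ]
Back-substitution:
w = (5) / -1 = -5
z = (-16 - (3)*(-5)) / 1 = -1
y = (19 - (-1)*(-1) - (-3)*(-5)) / 1 = 3
x = (-4 - (-3)*(3) - (-5)*(-5)) / -5 = 4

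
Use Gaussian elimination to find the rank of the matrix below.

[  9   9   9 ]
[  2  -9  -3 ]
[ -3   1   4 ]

Row reduction:
R2 <- R2 - (2/9)*R1:  [   0  -11   -5 ]
R3 <- R3 - (-1/3)*R1:  [ 0  4  7 ]
R3 <- R3 - (-4/11)*R2:  [     0      0  57/11 ]
Row echelon form:
[ 9    9      9 ]
[ 0  -11     -5 ]
[ 0    0  57/11 ]
Nonzero rows / pivot columns: 3

rank(A) = 3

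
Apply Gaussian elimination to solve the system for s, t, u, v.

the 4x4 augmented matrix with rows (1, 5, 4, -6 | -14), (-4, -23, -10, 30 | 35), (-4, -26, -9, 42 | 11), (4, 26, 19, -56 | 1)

(5, -5, -3, -3)

Forward elimination on [A|b]:
R2 <- R2 - (-4)*R1:  [   0   -3    6    6  -21 ]
R3 <- R3 - (-4)*R1:  [   0   -6    7   18  -45 ]
R4 <- R4 - (4)*R1:  [   0    6    3  -32   57 ]
R3 <- R3 - (2)*R2:  [  0   0  -5   6  -3 ]
R4 <- R4 - (-2)*R2:  [   0    0   15  -20   15 ]
R4 <- R4 - (-3)*R3:  [  0   0   0  -2   6 ]
Row echelon form:
[ 1   5   4  -6  |  -14 ]
[ 0  -3   6   6  |  -21 ]
[ 0   0  -5   6  |   -3 ]
[ 0   0   0  -2  |    6 ]
Back-substitution:
v = (6) / -2 = -3
u = (-3 - (6)*(-3)) / -5 = -3
t = (-21 - (6)*(-3) - (6)*(-3)) / -3 = -5
s = (-14 - (5)*(-5) - (4)*(-3) - (-6)*(-3)) / 1 = 5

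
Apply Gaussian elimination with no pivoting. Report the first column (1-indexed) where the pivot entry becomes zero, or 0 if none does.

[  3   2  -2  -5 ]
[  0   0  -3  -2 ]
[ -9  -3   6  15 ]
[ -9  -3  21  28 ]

first zero-pivot column = 2

Naive forward elimination:
R3 <- R3 - (-3)*R1:  [ 0  3  0  0 ]
R4 <- R4 - (-3)*R1:  [  0   3  15  13 ]
Matrix at this point:
[ 3  2  -2  -5 ]
[ 0  0  -3  -2 ]
[ 0  3   0   0 ]
[ 0  3  15  13 ]
Pivot entry (2,2) is zero but row 3 has 3 in column 2 -> naive elimination stops; a row interchange (e.g. R2 <-> R3) would be required here.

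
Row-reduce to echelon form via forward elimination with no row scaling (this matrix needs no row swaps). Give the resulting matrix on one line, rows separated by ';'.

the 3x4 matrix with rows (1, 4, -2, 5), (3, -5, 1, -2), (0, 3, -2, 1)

Forward elimination:
R2 <- R2 - (3)*R1:  [   0  -17    7  -17 ]
R3 <- R3 - (-3/17)*R2:  [      0       0  -13/17      -2 ]
Row echelon form:
[ 1    4      -2    5 ]
[ 0  -17       7  -17 ]
[ 0    0  -13/17   -2 ]

REF = [1 4 -2 5; 0 -17 7 -17; 0 0 -13/17 -2]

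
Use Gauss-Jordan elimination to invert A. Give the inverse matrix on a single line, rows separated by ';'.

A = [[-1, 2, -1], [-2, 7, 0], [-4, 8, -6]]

Gauss-Jordan on [A | I]:
R1 <- (1/-1)*R1:  [  1  -2   1  |  -1   0   0 ]
R2 <- R2 - (-2)*R1:  [  0   3   2  |  -2   1   0 ]
R3 <- R3 - (-4)*R1:  [  0   0  -2  |  -4   0   1 ]
R2 <- (1/3)*R2:  [    0     1   2/3  |  -2/3   1/3     0 ]
R1 <- R1 - (-2)*R2:  [    1     0   7/3  |  -7/3   2/3     0 ]
R3 <- (1/-2)*R3:  [    0     0     1  |     2     0  -1/2 ]
R1 <- R1 - (7/3)*R3:  [   1    0    0  |   -7  2/3  7/6 ]
R2 <- R2 - (2/3)*R3:  [   0    1    0  |   -2  1/3  1/3 ]
Right block of [I | A^{-1}] is the inverse:
[ -7  2/3   7/6 ]
[ -2  1/3   1/3 ]
[  2    0  -1/2 ]

inverse = [-7 2/3 7/6; -2 1/3 1/3; 2 0 -1/2]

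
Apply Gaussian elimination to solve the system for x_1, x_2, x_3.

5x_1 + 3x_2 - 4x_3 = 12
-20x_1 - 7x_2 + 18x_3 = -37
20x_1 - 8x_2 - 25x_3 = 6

Forward elimination on [A|b]:
R2 <- R2 - (-4)*R1:  [  0   5   2  11 ]
R3 <- R3 - (4)*R1:  [   0  -20   -9  -42 ]
R3 <- R3 - (-4)*R2:  [  0   0  -1   2 ]
Row echelon form:
[ 5  3  -4  |  12 ]
[ 0  5   2  |  11 ]
[ 0  0  -1  |   2 ]
Back-substitution:
x_3 = (2) / -1 = -2
x_2 = (11 - (2)*(-2)) / 5 = 3
x_1 = (12 - (3)*(3) - (-4)*(-2)) / 5 = -1

(-1, 3, -2)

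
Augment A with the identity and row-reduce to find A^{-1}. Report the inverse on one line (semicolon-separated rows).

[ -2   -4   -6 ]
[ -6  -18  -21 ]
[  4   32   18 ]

inverse = [-29/6 5/3 1/3; -1/3 1/6 1/12; 5/3 -2/3 -1/6]

Gauss-Jordan on [A | I]:
R1 <- (1/-2)*R1:  [    1     2     3  |  -1/2     0     0 ]
R2 <- R2 - (-6)*R1:  [  0  -6  -3  |  -3   1   0 ]
R3 <- R3 - (4)*R1:  [  0  24   6  |   2   0   1 ]
R2 <- (1/-6)*R2:  [    0     1   1/2  |   1/2  -1/6     0 ]
R1 <- R1 - (2)*R2:  [    1     0     2  |  -3/2   1/3     0 ]
R3 <- R3 - (24)*R2:  [   0    0   -6  |  -10    4    1 ]
R3 <- (1/-6)*R3:  [    0     0     1  |   5/3  -2/3  -1/6 ]
R1 <- R1 - (2)*R3:  [     1      0      0  |  -29/6    5/3    1/3 ]
R2 <- R2 - (1/2)*R3:  [    0     1     0  |  -1/3   1/6  1/12 ]
Right block of [I | A^{-1}] is the inverse:
[ -29/6   5/3   1/3 ]
[  -1/3   1/6  1/12 ]
[   5/3  -2/3  -1/6 ]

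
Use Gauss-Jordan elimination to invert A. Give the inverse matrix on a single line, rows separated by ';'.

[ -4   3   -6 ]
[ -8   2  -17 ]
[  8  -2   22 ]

inverse = [1/8 -27/40 -39/80; 1/2 -1/2 -1/4; 0 1/5 1/5]

Gauss-Jordan on [A | I]:
R1 <- (1/-4)*R1:  [    1  -3/4   3/2  |  -1/4     0     0 ]
R2 <- R2 - (-8)*R1:  [  0  -4  -5  |  -2   1   0 ]
R3 <- R3 - (8)*R1:  [  0   4  10  |   2   0   1 ]
R2 <- (1/-4)*R2:  [    0     1   5/4  |   1/2  -1/4     0 ]
R1 <- R1 - (-3/4)*R2:  [     1      0  39/16  |    1/8  -3/16      0 ]
R3 <- R3 - (4)*R2:  [ 0  0  5  |  0  1  1 ]
R3 <- (1/5)*R3:  [   0    0    1  |    0  1/5  1/5 ]
R1 <- R1 - (39/16)*R3:  [      1       0       0  |     1/8  -27/40  -39/80 ]
R2 <- R2 - (5/4)*R3:  [    0     1     0  |   1/2  -1/2  -1/4 ]
Right block of [I | A^{-1}] is the inverse:
[ 1/8  -27/40  -39/80 ]
[ 1/2    -1/2    -1/4 ]
[   0     1/5     1/5 ]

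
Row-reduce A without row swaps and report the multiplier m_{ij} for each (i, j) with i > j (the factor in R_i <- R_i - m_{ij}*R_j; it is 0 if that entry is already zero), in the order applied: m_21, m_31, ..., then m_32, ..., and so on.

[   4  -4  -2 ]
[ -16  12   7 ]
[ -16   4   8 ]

Forward elimination:
R2 <- R2 - (-4)*R1:  [  0  -4  -1 ]
R3 <- R3 - (-4)*R1:  [   0  -12    0 ]
R3 <- R3 - (3)*R2:  [ 0  0  3 ]
Multipliers (in order of application): m_{21} = -4, m_{31} = -4, m_{32} = 3

multipliers: -4, -4, 3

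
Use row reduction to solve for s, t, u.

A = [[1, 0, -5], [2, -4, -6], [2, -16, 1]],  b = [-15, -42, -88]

Forward elimination on [A|b]:
R2 <- R2 - (2)*R1:  [   0   -4    4  -12 ]
R3 <- R3 - (2)*R1:  [   0  -16   11  -58 ]
R3 <- R3 - (4)*R2:  [   0    0   -5  -10 ]
Row echelon form:
[ 1   0  -5  |  -15 ]
[ 0  -4   4  |  -12 ]
[ 0   0  -5  |  -10 ]
Back-substitution:
u = (-10) / -5 = 2
t = (-12 - (4)*(2)) / -4 = 5
s = (-15 - (-5)*(2)) / 1 = -5

(-5, 5, 2)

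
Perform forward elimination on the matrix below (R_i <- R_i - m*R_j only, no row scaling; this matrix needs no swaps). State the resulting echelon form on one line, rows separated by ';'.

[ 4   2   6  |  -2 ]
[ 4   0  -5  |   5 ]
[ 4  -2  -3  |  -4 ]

REF = [4 2 6 -2; 0 -2 -11 7; 0 0 13 -16]

Forward elimination:
R2 <- R2 - (1)*R1:  [   0   -2  -11    7 ]
R3 <- R3 - (1)*R1:  [  0  -4  -9  -2 ]
R3 <- R3 - (2)*R2:  [   0    0   13  -16 ]
Row echelon form:
[ 4   2    6  |   -2 ]
[ 0  -2  -11  |    7 ]
[ 0   0   13  |  -16 ]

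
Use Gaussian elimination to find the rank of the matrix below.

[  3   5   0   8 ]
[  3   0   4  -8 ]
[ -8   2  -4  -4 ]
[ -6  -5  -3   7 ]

Row reduction:
R2 <- R2 - (1)*R1:  [   0   -5    4  -16 ]
R3 <- R3 - (-8/3)*R1:  [    0  46/3    -4  52/3 ]
R4 <- R4 - (-2)*R1:  [  0   5  -3  23 ]
R3 <- R3 - (-46/15)*R2:  [       0        0   124/15  -476/15 ]
R4 <- R4 - (-1)*R2:  [ 0  0  1  7 ]
R4 <- R4 - (15/124)*R3:  [      0       0       0  336/31 ]
Row echelon form:
[ 3   5       0        8 ]
[ 0  -5       4      -16 ]
[ 0   0  124/15  -476/15 ]
[ 0   0       0   336/31 ]
Nonzero rows / pivot columns: 4

rank(A) = 4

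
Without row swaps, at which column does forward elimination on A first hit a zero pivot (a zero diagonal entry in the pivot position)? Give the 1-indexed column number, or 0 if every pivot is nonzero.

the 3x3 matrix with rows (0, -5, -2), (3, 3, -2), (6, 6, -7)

Naive forward elimination:
Pivot entry (1,1) is zero but row 2 has 3 in column 1 -> naive elimination stops; a row interchange (e.g. R1 <-> R2) would be required here.

first zero-pivot column = 1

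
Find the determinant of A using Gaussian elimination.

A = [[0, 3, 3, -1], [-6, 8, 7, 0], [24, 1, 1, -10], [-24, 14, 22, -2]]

det(A) = 360

Forward elimination:
R1 <-> R2   (pivot in column 1 was zero)
[  -6   8   7    0 ]
[   0   3   3   -1 ]
[  24   1   1  -10 ]
[ -24  14  22   -2 ]
R3 <- R3 - (-4)*R1:  [   0   33   29  -10 ]
R4 <- R4 - (4)*R1:  [   0  -18   -6   -2 ]
R3 <- R3 - (11)*R2:  [  0   0  -4   1 ]
R4 <- R4 - (-6)*R2:  [  0   0  12  -8 ]
R4 <- R4 - (-3)*R3:  [  0   0   0  -5 ]
Upper-triangular form:
[ -6  8   7   0 ]
[  0  3   3  -1 ]
[  0  0  -4   1 ]
[  0  0   0  -5 ]
det(A) = (-1)^1 * (-6) * (3) * (-4) * (-5) = 360  (1 row swap -> sign -1)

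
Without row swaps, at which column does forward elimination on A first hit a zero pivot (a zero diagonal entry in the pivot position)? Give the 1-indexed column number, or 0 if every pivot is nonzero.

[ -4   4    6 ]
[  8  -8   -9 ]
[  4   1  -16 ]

first zero-pivot column = 2

Naive forward elimination:
R2 <- R2 - (-2)*R1:  [ 0  0  3 ]
R3 <- R3 - (-1)*R1:  [   0    5  -10 ]
Matrix at this point:
[ -4  4    6 ]
[  0  0    3 ]
[  0  5  -10 ]
Pivot entry (2,2) is zero but row 3 has 5 in column 2 -> naive elimination stops; a row interchange (e.g. R2 <-> R3) would be required here.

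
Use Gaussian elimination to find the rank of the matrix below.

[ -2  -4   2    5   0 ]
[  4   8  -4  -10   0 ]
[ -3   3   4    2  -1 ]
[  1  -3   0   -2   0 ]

Row reduction:
R2 <- R2 - (-2)*R1:  [ 0  0  0  0  0 ]
R3 <- R3 - (3/2)*R1:  [     0      9      1  -11/2     -1 ]
R4 <- R4 - (-1/2)*R1:  [   0   -5    1  1/2    0 ]
R2 <-> R3   (pivot in column 2 was zero)
[ -2  -4  2      5   0 ]
[  0   9  1  -11/2  -1 ]
[  0   0  0      0   0 ]
[  0  -5  1    1/2   0 ]
R4 <- R4 - (-5/9)*R2:  [     0      0   14/9  -23/9   -5/9 ]
R3 <-> R4   (pivot in column 3 was zero)
[ -2  -4     2      5     0 ]
[  0   9     1  -11/2    -1 ]
[  0   0  14/9  -23/9  -5/9 ]
[  0   0     0      0     0 ]
Row echelon form:
[ -2  -4     2      5     0 ]
[  0   9     1  -11/2    -1 ]
[  0   0  14/9  -23/9  -5/9 ]
[  0   0     0      0     0 ]
Nonzero rows / pivot columns: 3

rank(A) = 3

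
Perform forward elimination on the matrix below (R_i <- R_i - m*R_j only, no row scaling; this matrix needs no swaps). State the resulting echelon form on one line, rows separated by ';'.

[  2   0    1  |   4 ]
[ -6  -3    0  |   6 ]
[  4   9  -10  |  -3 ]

Forward elimination:
R2 <- R2 - (-3)*R1:  [  0  -3   3  18 ]
R3 <- R3 - (2)*R1:  [   0    9  -12  -11 ]
R3 <- R3 - (-3)*R2:  [  0   0  -3  43 ]
Row echelon form:
[ 2   0   1  |   4 ]
[ 0  -3   3  |  18 ]
[ 0   0  -3  |  43 ]

REF = [2 0 1 4; 0 -3 3 18; 0 0 -3 43]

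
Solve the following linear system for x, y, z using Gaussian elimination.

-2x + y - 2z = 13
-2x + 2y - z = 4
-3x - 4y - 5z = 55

Forward elimination on [A|b]:
R2 <- R2 - (1)*R1:  [  0   1   1  -9 ]
R3 <- R3 - (3/2)*R1:  [     0  -11/2     -2   71/2 ]
R3 <- R3 - (-11/2)*R2:  [   0    0  7/2  -14 ]
Row echelon form:
[ -2  1   -2  |   13 ]
[  0  1    1  |   -9 ]
[  0  0  7/2  |  -14 ]
Back-substitution:
z = (-14) / (7/2) = -4
y = (-9 - (1)*(-4)) / 1 = -5
x = (13 - (1)*(-5) - (-2)*(-4)) / -2 = -5

(-5, -5, -4)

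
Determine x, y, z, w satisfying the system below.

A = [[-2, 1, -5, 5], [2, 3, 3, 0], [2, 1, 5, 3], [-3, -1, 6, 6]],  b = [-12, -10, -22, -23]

Forward elimination on [A|b]:
R2 <- R2 - (-1)*R1:  [   0    4   -2    5  -22 ]
R3 <- R3 - (-1)*R1:  [   0    2    0    8  -34 ]
R4 <- R4 - (3/2)*R1:  [    0  -5/2  27/2  -3/2    -5 ]
R3 <- R3 - (1/2)*R2:  [    0     0     1  11/2   -23 ]
R4 <- R4 - (-5/8)*R2:  [     0      0   49/4   13/8  -75/4 ]
R4 <- R4 - (49/4)*R3:  [      0       0       0  -263/4     263 ]
Row echelon form:
[ -2  1  -5       5  |  -12 ]
[  0  4  -2       5  |  -22 ]
[  0  0   1    11/2  |  -23 ]
[  0  0   0  -263/4  |  263 ]
Back-substitution:
w = (263) / (-263/4) = -4
z = (-23 - (11/2)*(-4)) / 1 = -1
y = (-22 - (-2)*(-1) - (5)*(-4)) / 4 = -1
x = (-12 - (1)*(-1) - (-5)*(-1) - (5)*(-4)) / -2 = -2

(-2, -1, -1, -4)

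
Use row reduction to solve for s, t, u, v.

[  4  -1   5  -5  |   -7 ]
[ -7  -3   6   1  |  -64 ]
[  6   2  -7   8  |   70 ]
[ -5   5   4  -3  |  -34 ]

(5, 2, -4, 1)

Forward elimination on [A|b]:
R2 <- R2 - (-7/4)*R1:  [      0   -19/4    59/4   -31/4  -305/4 ]
R3 <- R3 - (3/2)*R1:  [     0    7/2  -29/2   31/2  161/2 ]
R4 <- R4 - (-5/4)*R1:  [      0    15/4    41/4   -37/4  -171/4 ]
R3 <- R3 - (-14/19)*R2:  [      0       0  -69/19  186/19  462/19 ]
R4 <- R4 - (-15/19)*R2:  [        0         0    416/19   -292/19  -1956/19 ]
R4 <- R4 - (-416/69)*R3:  [       0        0        0  1004/23  1004/23 ]
Row echelon form:
[ 4     -1       5       -5  |       -7 ]
[ 0  -19/4    59/4    -31/4  |   -305/4 ]
[ 0      0  -69/19   186/19  |   462/19 ]
[ 0      0       0  1004/23  |  1004/23 ]
Back-substitution:
v = (1004/23) / (1004/23) = 1
u = (462/19 - (186/19)*(1)) / (-69/19) = -4
t = (-305/4 - (59/4)*(-4) - (-31/4)*(1)) / (-19/4) = 2
s = (-7 - (-1)*(2) - (5)*(-4) - (-5)*(1)) / 4 = 5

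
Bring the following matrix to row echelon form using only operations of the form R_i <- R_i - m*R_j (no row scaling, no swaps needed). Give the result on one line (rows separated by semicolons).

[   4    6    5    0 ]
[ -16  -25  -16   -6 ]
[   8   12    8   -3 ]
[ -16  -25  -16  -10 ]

REF = [4 6 5 0; 0 -1 4 -6; 0 0 -2 -3; 0 0 0 -4]

Forward elimination:
R2 <- R2 - (-4)*R1:  [  0  -1   4  -6 ]
R3 <- R3 - (2)*R1:  [  0   0  -2  -3 ]
R4 <- R4 - (-4)*R1:  [   0   -1    4  -10 ]
R4 <- R4 - (1)*R2:  [  0   0   0  -4 ]
Row echelon form:
[ 4   6   5   0 ]
[ 0  -1   4  -6 ]
[ 0   0  -2  -3 ]
[ 0   0   0  -4 ]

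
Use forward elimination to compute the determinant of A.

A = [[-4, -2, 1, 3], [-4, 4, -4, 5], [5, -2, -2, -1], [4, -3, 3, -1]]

det(A) = 379

Forward elimination:
R2 <- R2 - (1)*R1:  [  0   6  -5   2 ]
R3 <- R3 - (-5/4)*R1:  [    0  -9/2  -3/4  11/4 ]
R4 <- R4 - (-1)*R1:  [  0  -5   4   2 ]
R3 <- R3 - (-3/4)*R2:  [    0     0  -9/2  17/4 ]
R4 <- R4 - (-5/6)*R2:  [    0     0  -1/6  11/3 ]
R4 <- R4 - (1/27)*R3:  [       0        0        0  379/108 ]
Upper-triangular form:
[ -4  -2     1        3 ]
[  0   6    -5        2 ]
[  0   0  -9/2     17/4 ]
[  0   0     0  379/108 ]
det(A) = (-1)^0 * (-4) * (6) * (-9/2) * (379/108) = 379  (0 row swaps -> sign +1)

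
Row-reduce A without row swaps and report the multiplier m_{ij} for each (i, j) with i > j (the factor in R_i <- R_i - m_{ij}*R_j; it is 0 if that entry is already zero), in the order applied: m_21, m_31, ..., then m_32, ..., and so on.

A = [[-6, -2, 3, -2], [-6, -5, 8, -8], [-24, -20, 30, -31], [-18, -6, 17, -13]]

multipliers: 1, 4, 3, 4, 0, -4

Forward elimination:
R2 <- R2 - (1)*R1:  [  0  -3   5  -6 ]
R3 <- R3 - (4)*R1:  [   0  -12   18  -23 ]
R4 <- R4 - (3)*R1:  [  0   0   8  -7 ]
R3 <- R3 - (4)*R2:  [  0   0  -2   1 ]
R4: entry in column 2 is already 0 -> m_{42} = 0 (no row operation needed)
R4 <- R4 - (-4)*R3:  [  0   0   0  -3 ]
Multipliers (in order of application): m_{21} = 1, m_{31} = 4, m_{41} = 3, m_{32} = 4, m_{42} = 0, m_{43} = -4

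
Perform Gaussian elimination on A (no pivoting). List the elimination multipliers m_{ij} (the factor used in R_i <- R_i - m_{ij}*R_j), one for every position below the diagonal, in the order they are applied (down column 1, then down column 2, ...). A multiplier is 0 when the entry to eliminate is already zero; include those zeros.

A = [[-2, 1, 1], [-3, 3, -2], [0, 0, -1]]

Forward elimination:
R2 <- R2 - (3/2)*R1:  [    0   3/2  -7/2 ]
R3: entry in column 1 is already 0 -> m_{31} = 0 (no row operation needed)
R3: entry in column 2 is already 0 -> m_{32} = 0 (no row operation needed)
Multipliers (in order of application): m_{21} = 3/2, m_{31} = 0, m_{32} = 0

multipliers: 3/2, 0, 0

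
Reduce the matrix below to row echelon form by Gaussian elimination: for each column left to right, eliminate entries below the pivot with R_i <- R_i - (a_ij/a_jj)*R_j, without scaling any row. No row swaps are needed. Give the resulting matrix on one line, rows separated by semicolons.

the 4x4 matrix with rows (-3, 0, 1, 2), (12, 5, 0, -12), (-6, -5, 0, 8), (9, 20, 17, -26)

REF = [-3 0 1 2; 0 5 4 -4; 0 0 2 0; 0 0 0 -4]

Forward elimination:
R2 <- R2 - (-4)*R1:  [  0   5   4  -4 ]
R3 <- R3 - (2)*R1:  [  0  -5  -2   4 ]
R4 <- R4 - (-3)*R1:  [   0   20   20  -20 ]
R3 <- R3 - (-1)*R2:  [ 0  0  2  0 ]
R4 <- R4 - (4)*R2:  [  0   0   4  -4 ]
R4 <- R4 - (2)*R3:  [  0   0   0  -4 ]
Row echelon form:
[ -3  0  1   2 ]
[  0  5  4  -4 ]
[  0  0  2   0 ]
[  0  0  0  -4 ]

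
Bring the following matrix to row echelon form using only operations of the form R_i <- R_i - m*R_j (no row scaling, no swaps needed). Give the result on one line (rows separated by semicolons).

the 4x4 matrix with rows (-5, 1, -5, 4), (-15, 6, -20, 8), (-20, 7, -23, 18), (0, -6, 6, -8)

Forward elimination:
R2 <- R2 - (3)*R1:  [  0   3  -5  -4 ]
R3 <- R3 - (4)*R1:  [  0   3  -3   2 ]
R3 <- R3 - (1)*R2:  [ 0  0  2  6 ]
R4 <- R4 - (-2)*R2:  [   0    0   -4  -16 ]
R4 <- R4 - (-2)*R3:  [  0   0   0  -4 ]
Row echelon form:
[ -5  1  -5   4 ]
[  0  3  -5  -4 ]
[  0  0   2   6 ]
[  0  0   0  -4 ]

REF = [-5 1 -5 4; 0 3 -5 -4; 0 0 2 6; 0 0 0 -4]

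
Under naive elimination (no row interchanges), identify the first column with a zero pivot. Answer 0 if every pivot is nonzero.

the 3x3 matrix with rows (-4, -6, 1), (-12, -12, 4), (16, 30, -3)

first zero-pivot column = 3

Naive forward elimination:
R2 <- R2 - (3)*R1:  [ 0  6  1 ]
R3 <- R3 - (-4)*R1:  [ 0  6  1 ]
R3 <- R3 - (1)*R2:  [ 0  0  0 ]
Matrix at this point:
[ -4  -6  1 ]
[  0   6  1 ]
[  0   0  0 ]
Pivot entry (3,3) in the last row is zero and there are no rows below to swap with -> zero pivot in column 3 (A is singular).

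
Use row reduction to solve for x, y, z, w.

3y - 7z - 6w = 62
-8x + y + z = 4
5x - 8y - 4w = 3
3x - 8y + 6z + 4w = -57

Forward elimination on [A|b]:
R1 <-> R2   (pivot in column 1 was zero)
[ -8   1   1   0    4 ]
[  0   3  -7  -6   62 ]
[  5  -8   0  -4    3 ]
[  3  -8   6   4  -57 ]
R3 <- R3 - (-5/8)*R1:  [     0  -59/8    5/8     -4   11/2 ]
R4 <- R4 - (-3/8)*R1:  [      0   -61/8    51/8       4  -111/2 ]
R3 <- R3 - (-59/24)*R2:  [       0        0  -199/12    -75/4  1895/12 ]
R4 <- R4 - (-61/24)*R2:  [       0        0  -137/12    -45/4  1225/12 ]
R4 <- R4 - (137/199)*R3:  [         0          0          0    330/199  -1320/199 ]
Row echelon form:
[ -8  1        1        0  |          4 ]
[  0  3       -7       -6  |         62 ]
[  0  0  -199/12    -75/4  |    1895/12 ]
[  0  0        0  330/199  |  -1320/199 ]
Back-substitution:
w = (-1320/199) / (330/199) = -4
z = (1895/12 - (-75/4)*(-4)) / (-199/12) = -5
y = (62 - (-7)*(-5) - (-6)*(-4)) / 3 = 1
x = (4 - (1)*(1) - (1)*(-5)) / -8 = -1

(-1, 1, -5, -4)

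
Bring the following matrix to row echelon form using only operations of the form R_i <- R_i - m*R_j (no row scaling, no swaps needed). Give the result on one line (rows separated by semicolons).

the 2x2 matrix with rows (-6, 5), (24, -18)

REF = [-6 5; 0 2]

Forward elimination:
R2 <- R2 - (-4)*R1:  [ 0  2 ]
Row echelon form:
[ -6  5 ]
[  0  2 ]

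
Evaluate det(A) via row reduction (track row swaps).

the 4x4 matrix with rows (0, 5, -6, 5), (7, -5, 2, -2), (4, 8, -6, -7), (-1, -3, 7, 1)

Forward elimination:
R1 <-> R2   (pivot in column 1 was zero)
[  7  -5   2  -2 ]
[  0   5  -6   5 ]
[  4   8  -6  -7 ]
[ -1  -3   7   1 ]
R3 <- R3 - (4/7)*R1:  [     0   76/7  -50/7  -41/7 ]
R4 <- R4 - (-1/7)*R1:  [     0  -26/7   51/7    5/7 ]
R3 <- R3 - (76/35)*R2:  [      0       0  206/35  -117/7 ]
R4 <- R4 - (-26/35)*R2:  [     0      0  99/35   31/7 ]
R4 <- R4 - (99/206)*R3:  [        0         0         0  2567/206 ]
Upper-triangular form:
[ 7  -5       2        -2 ]
[ 0   5      -6         5 ]
[ 0   0  206/35    -117/7 ]
[ 0   0       0  2567/206 ]
det(A) = (-1)^1 * (7) * (5) * (206/35) * (2567/206) = -2567  (1 row swap -> sign -1)

det(A) = -2567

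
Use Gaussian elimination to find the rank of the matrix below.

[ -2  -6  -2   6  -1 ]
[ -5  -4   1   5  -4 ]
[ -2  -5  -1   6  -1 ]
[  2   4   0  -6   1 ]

rank(A) = 3

Row reduction:
R2 <- R2 - (5/2)*R1:  [    0    11     6   -10  -3/2 ]
R3 <- R3 - (1)*R1:  [ 0  1  1  0  0 ]
R4 <- R4 - (-1)*R1:  [  0  -2  -2   0   0 ]
R3 <- R3 - (1/11)*R2:  [     0      0   5/11  10/11   3/22 ]
R4 <- R4 - (-2/11)*R2:  [      0       0  -10/11  -20/11   -3/11 ]
R4 <- R4 - (-2)*R3:  [ 0  0  0  0  0 ]
Row echelon form:
[ -2  -6    -2      6    -1 ]
[  0  11     6    -10  -3/2 ]
[  0   0  5/11  10/11  3/22 ]
[  0   0     0      0     0 ]
Nonzero rows / pivot columns: 3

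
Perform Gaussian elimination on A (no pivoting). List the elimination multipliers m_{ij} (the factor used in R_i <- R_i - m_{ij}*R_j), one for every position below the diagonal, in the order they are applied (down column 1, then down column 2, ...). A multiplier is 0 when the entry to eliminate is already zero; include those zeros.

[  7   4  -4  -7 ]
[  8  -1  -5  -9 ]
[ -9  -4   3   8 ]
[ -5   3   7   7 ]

multipliers: 8/7, -9/7, -5/7, -8/39, -41/39, -48/29

Forward elimination:
R2 <- R2 - (8/7)*R1:  [     0  -39/7   -3/7     -1 ]
R3 <- R3 - (-9/7)*R1:  [     0    8/7  -15/7     -1 ]
R4 <- R4 - (-5/7)*R1:  [    0  41/7  29/7     2 ]
R3 <- R3 - (-8/39)*R2:  [      0       0  -29/13  -47/39 ]
R4 <- R4 - (-41/39)*R2:  [     0      0  48/13  37/39 ]
R4 <- R4 - (-48/29)*R3:  [      0       0       0  -91/87 ]
Multipliers (in order of application): m_{21} = 8/7, m_{31} = -9/7, m_{41} = -5/7, m_{32} = -8/39, m_{42} = -41/39, m_{43} = -48/29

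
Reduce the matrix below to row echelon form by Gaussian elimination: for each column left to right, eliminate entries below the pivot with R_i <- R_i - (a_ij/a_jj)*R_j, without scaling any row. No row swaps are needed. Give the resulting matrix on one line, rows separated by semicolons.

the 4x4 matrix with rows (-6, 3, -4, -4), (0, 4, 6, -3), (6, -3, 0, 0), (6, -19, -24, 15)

REF = [-6 3 -4 -4; 0 4 6 -3; 0 0 -4 -4; 0 0 0 3]

Forward elimination:
R3 <- R3 - (-1)*R1:  [  0   0  -4  -4 ]
R4 <- R4 - (-1)*R1:  [   0  -16  -28   11 ]
R4 <- R4 - (-4)*R2:  [  0   0  -4  -1 ]
R4 <- R4 - (1)*R3:  [ 0  0  0  3 ]
Row echelon form:
[ -6  3  -4  -4 ]
[  0  4   6  -3 ]
[  0  0  -4  -4 ]
[  0  0   0   3 ]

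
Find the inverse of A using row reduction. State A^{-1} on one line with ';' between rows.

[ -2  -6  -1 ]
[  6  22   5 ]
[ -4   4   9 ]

inverse = [-89/12 -25/12 1/3; 37/12 11/12 -1/6; -14/3 -4/3 1/3]

Gauss-Jordan on [A | I]:
R1 <- (1/-2)*R1:  [    1     3   1/2  |  -1/2     0     0 ]
R2 <- R2 - (6)*R1:  [ 0  4  2  |  3  1  0 ]
R3 <- R3 - (-4)*R1:  [  0  16  11  |  -2   0   1 ]
R2 <- (1/4)*R2:  [   0    1  1/2  |  3/4  1/4    0 ]
R1 <- R1 - (3)*R2:  [     1      0     -1  |  -11/4   -3/4      0 ]
R3 <- R3 - (16)*R2:  [   0    0    3  |  -14   -4    1 ]
R3 <- (1/3)*R3:  [     0      0      1  |  -14/3   -4/3    1/3 ]
R1 <- R1 - (-1)*R3:  [      1       0       0  |  -89/12  -25/12     1/3 ]
R2 <- R2 - (1/2)*R3:  [     0      1      0  |  37/12  11/12   -1/6 ]
Right block of [I | A^{-1}] is the inverse:
[ -89/12  -25/12   1/3 ]
[  37/12   11/12  -1/6 ]
[  -14/3    -4/3   1/3 ]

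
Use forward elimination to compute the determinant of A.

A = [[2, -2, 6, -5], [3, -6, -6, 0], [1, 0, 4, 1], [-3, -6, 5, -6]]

det(A) = 1260

Forward elimination:
R2 <- R2 - (3/2)*R1:  [    0    -3   -15  15/2 ]
R3 <- R3 - (1/2)*R1:  [   0    1    1  7/2 ]
R4 <- R4 - (-3/2)*R1:  [     0     -9     14  -27/2 ]
R3 <- R3 - (-1/3)*R2:  [  0   0  -4   6 ]
R4 <- R4 - (3)*R2:  [   0    0   59  -36 ]
R4 <- R4 - (-59/4)*R3:  [     0      0      0  105/2 ]
Upper-triangular form:
[ 2  -2    6     -5 ]
[ 0  -3  -15   15/2 ]
[ 0   0   -4      6 ]
[ 0   0    0  105/2 ]
det(A) = (-1)^0 * (2) * (-3) * (-4) * (105/2) = 1260  (0 row swaps -> sign +1)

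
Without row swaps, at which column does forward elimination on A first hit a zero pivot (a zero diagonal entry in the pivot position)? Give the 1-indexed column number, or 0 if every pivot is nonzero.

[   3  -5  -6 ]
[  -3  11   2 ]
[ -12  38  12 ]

Naive forward elimination:
R2 <- R2 - (-1)*R1:  [  0   6  -4 ]
R3 <- R3 - (-4)*R1:  [   0   18  -12 ]
R3 <- R3 - (3)*R2:  [ 0  0  0 ]
Matrix at this point:
[ 3  -5  -6 ]
[ 0   6  -4 ]
[ 0   0   0 ]
Pivot entry (3,3) in the last row is zero and there are no rows below to swap with -> zero pivot in column 3 (A is singular).

first zero-pivot column = 3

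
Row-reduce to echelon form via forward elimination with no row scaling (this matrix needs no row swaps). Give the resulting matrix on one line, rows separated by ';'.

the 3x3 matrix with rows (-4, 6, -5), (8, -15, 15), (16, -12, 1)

Forward elimination:
R2 <- R2 - (-2)*R1:  [  0  -3   5 ]
R3 <- R3 - (-4)*R1:  [   0   12  -19 ]
R3 <- R3 - (-4)*R2:  [ 0  0  1 ]
Row echelon form:
[ -4   6  -5 ]
[  0  -3   5 ]
[  0   0   1 ]

REF = [-4 6 -5; 0 -3 5; 0 0 1]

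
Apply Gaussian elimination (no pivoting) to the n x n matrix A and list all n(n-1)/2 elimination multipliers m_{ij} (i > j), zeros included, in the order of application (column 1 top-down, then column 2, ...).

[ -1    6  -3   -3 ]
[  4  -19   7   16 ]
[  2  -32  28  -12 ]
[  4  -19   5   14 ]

multipliers: -4, -2, -4, -4, 1, -1

Forward elimination:
R2 <- R2 - (-4)*R1:  [  0   5  -5   4 ]
R3 <- R3 - (-2)*R1:  [   0  -20   22  -18 ]
R4 <- R4 - (-4)*R1:  [  0   5  -7   2 ]
R3 <- R3 - (-4)*R2:  [  0   0   2  -2 ]
R4 <- R4 - (1)*R2:  [  0   0  -2  -2 ]
R4 <- R4 - (-1)*R3:  [  0   0   0  -4 ]
Multipliers (in order of application): m_{21} = -4, m_{31} = -2, m_{41} = -4, m_{32} = -4, m_{42} = 1, m_{43} = -1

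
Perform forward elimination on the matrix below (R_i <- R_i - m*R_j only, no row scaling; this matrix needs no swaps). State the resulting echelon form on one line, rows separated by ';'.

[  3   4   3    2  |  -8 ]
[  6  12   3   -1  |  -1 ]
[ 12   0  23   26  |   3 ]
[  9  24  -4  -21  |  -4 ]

Forward elimination:
R2 <- R2 - (2)*R1:  [  0   4  -3  -5  15 ]
R3 <- R3 - (4)*R1:  [   0  -16   11   18   35 ]
R4 <- R4 - (3)*R1:  [   0   12  -13  -27   20 ]
R3 <- R3 - (-4)*R2:  [  0   0  -1  -2  95 ]
R4 <- R4 - (3)*R2:  [   0    0   -4  -12  -25 ]
R4 <- R4 - (4)*R3:  [    0     0     0    -4  -405 ]
Row echelon form:
[ 3  4   3   2  |    -8 ]
[ 0  4  -3  -5  |    15 ]
[ 0  0  -1  -2  |    95 ]
[ 0  0   0  -4  |  -405 ]

REF = [3 4 3 2 -8; 0 4 -3 -5 15; 0 0 -1 -2 95; 0 0 0 -4 -405]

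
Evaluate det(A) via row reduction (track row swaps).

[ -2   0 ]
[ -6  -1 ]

det(A) = 2

Forward elimination:
R2 <- R2 - (3)*R1:  [  0  -1 ]
Upper-triangular form:
[ -2   0 ]
[  0  -1 ]
det(A) = (-1)^0 * (-2) * (-1) = 2  (0 row swaps -> sign +1)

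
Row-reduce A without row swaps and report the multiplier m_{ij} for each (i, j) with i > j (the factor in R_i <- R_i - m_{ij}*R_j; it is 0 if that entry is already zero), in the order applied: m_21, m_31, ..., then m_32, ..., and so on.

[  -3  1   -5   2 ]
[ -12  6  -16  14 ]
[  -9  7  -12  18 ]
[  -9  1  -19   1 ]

multipliers: 4, 3, 3, 2, -1, 0

Forward elimination:
R2 <- R2 - (4)*R1:  [ 0  2  4  6 ]
R3 <- R3 - (3)*R1:  [  0   4   3  12 ]
R4 <- R4 - (3)*R1:  [  0  -2  -4  -5 ]
R3 <- R3 - (2)*R2:  [  0   0  -5   0 ]
R4 <- R4 - (-1)*R2:  [ 0  0  0  1 ]
R4: entry in column 3 is already 0 -> m_{43} = 0 (no row operation needed)
Multipliers (in order of application): m_{21} = 4, m_{31} = 3, m_{41} = 3, m_{32} = 2, m_{42} = -1, m_{43} = 0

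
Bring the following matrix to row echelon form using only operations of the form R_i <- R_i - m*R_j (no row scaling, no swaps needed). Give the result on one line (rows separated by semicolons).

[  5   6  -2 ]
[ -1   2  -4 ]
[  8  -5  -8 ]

Forward elimination:
R2 <- R2 - (-1/5)*R1:  [     0   16/5  -22/5 ]
R3 <- R3 - (8/5)*R1:  [     0  -73/5  -24/5 ]
R3 <- R3 - (-73/16)*R2:  [      0       0  -199/8 ]
Row echelon form:
[ 5     6      -2 ]
[ 0  16/5   -22/5 ]
[ 0     0  -199/8 ]

REF = [5 6 -2; 0 16/5 -22/5; 0 0 -199/8]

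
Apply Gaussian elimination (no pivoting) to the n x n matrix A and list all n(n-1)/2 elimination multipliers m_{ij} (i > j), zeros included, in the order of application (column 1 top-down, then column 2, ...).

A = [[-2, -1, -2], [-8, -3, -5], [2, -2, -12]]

multipliers: 4, -1, -3

Forward elimination:
R2 <- R2 - (4)*R1:  [ 0  1  3 ]
R3 <- R3 - (-1)*R1:  [   0   -3  -14 ]
R3 <- R3 - (-3)*R2:  [  0   0  -5 ]
Multipliers (in order of application): m_{21} = 4, m_{31} = -1, m_{32} = -3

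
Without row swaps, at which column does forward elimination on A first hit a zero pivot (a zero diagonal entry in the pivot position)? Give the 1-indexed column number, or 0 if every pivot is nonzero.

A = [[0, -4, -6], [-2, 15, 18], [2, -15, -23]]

Naive forward elimination:
Pivot entry (1,1) is zero but row 2 has -2 in column 1 -> naive elimination stops; a row interchange (e.g. R1 <-> R2) would be required here.

first zero-pivot column = 1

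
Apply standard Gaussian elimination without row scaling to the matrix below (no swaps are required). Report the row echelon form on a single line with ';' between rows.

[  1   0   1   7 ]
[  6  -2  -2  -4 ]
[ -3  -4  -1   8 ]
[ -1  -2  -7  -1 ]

REF = [1 0 1 7; 0 -2 -8 -46; 0 0 18 121; 0 0 0 347/9]

Forward elimination:
R2 <- R2 - (6)*R1:  [   0   -2   -8  -46 ]
R3 <- R3 - (-3)*R1:  [  0  -4   2  29 ]
R4 <- R4 - (-1)*R1:  [  0  -2  -6   6 ]
R3 <- R3 - (2)*R2:  [   0    0   18  121 ]
R4 <- R4 - (1)*R2:  [  0   0   2  52 ]
R4 <- R4 - (1/9)*R3:  [     0      0      0  347/9 ]
Row echelon form:
[ 1   0   1      7 ]
[ 0  -2  -8    -46 ]
[ 0   0  18    121 ]
[ 0   0   0  347/9 ]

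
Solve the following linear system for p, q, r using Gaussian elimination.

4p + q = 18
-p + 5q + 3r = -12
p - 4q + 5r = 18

Forward elimination on [A|b]:
R2 <- R2 - (-1/4)*R1:  [     0   21/4      3  -15/2 ]
R3 <- R3 - (1/4)*R1:  [     0  -17/4      5   27/2 ]
R3 <- R3 - (-17/21)*R2:  [    0     0  52/7  52/7 ]
Row echelon form:
[ 4     1     0  |     18 ]
[ 0  21/4     3  |  -15/2 ]
[ 0     0  52/7  |   52/7 ]
Back-substitution:
r = (52/7) / (52/7) = 1
q = (-15/2 - (3)*(1)) / (21/4) = -2
p = (18 - (1)*(-2)) / 4 = 5

(5, -2, 1)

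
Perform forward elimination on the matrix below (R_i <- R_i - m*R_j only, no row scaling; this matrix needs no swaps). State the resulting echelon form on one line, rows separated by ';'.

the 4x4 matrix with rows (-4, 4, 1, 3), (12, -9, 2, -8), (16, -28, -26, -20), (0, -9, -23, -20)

REF = [-4 4 1 3; 0 3 5 1; 0 0 -2 -4; 0 0 0 -1]

Forward elimination:
R2 <- R2 - (-3)*R1:  [ 0  3  5  1 ]
R3 <- R3 - (-4)*R1:  [   0  -12  -22   -8 ]
R3 <- R3 - (-4)*R2:  [  0   0  -2  -4 ]
R4 <- R4 - (-3)*R2:  [   0    0   -8  -17 ]
R4 <- R4 - (4)*R3:  [  0   0   0  -1 ]
Row echelon form:
[ -4  4   1   3 ]
[  0  3   5   1 ]
[  0  0  -2  -4 ]
[  0  0   0  -1 ]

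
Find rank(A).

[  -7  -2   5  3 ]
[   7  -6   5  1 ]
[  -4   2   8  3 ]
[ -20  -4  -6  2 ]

Row reduction:
R2 <- R2 - (-1)*R1:  [  0  -8  10   4 ]
R3 <- R3 - (4/7)*R1:  [    0  22/7  36/7   9/7 ]
R4 <- R4 - (20/7)*R1:  [      0    12/7  -142/7   -46/7 ]
R3 <- R3 - (-11/28)*R2:  [      0       0  127/14    20/7 ]
R4 <- R4 - (-3/14)*R2:  [      0       0  -127/7   -40/7 ]
R4 <- R4 - (-2)*R3:  [ 0  0  0  0 ]
Row echelon form:
[ -7  -2       5     3 ]
[  0  -8      10     4 ]
[  0   0  127/14  20/7 ]
[  0   0       0     0 ]
Nonzero rows / pivot columns: 3

rank(A) = 3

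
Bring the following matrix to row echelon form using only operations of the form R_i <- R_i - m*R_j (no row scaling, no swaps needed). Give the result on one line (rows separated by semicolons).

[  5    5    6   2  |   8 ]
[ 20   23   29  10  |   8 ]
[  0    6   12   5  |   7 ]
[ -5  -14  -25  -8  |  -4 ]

Forward elimination:
R2 <- R2 - (4)*R1:  [   0    3    5    2  -24 ]
R4 <- R4 - (-1)*R1:  [   0   -9  -19   -6    4 ]
R3 <- R3 - (2)*R2:  [  0   0   2   1  55 ]
R4 <- R4 - (-3)*R2:  [   0    0   -4    0  -68 ]
R4 <- R4 - (-2)*R3:  [  0   0   0   2  42 ]
Row echelon form:
[ 5  5  6  2  |    8 ]
[ 0  3  5  2  |  -24 ]
[ 0  0  2  1  |   55 ]
[ 0  0  0  2  |   42 ]

REF = [5 5 6 2 8; 0 3 5 2 -24; 0 0 2 1 55; 0 0 0 2 42]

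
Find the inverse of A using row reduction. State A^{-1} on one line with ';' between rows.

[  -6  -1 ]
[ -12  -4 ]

Gauss-Jordan on [A | I]:
R1 <- (1/-6)*R1:  [    1   1/6  |  -1/6     0 ]
R2 <- R2 - (-12)*R1:  [  0  -2  |  -2   1 ]
R2 <- (1/-2)*R2:  [    0     1  |     1  -1/2 ]
R1 <- R1 - (1/6)*R2:  [    1     0  |  -1/3  1/12 ]
Right block of [I | A^{-1}] is the inverse:
[ -1/3  1/12 ]
[    1  -1/2 ]

inverse = [-1/3 1/12; 1 -1/2]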